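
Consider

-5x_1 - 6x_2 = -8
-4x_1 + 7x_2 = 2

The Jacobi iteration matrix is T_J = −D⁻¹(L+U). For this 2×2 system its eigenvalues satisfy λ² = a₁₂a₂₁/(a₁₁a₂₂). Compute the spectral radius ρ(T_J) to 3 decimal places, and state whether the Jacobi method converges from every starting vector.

0.828

a₁₂a₂₁/(a₁₁a₂₂) = (-6)·(-4) / ((-5)·(7)) = -0.685714
ρ = √|-0.685714| = √0.685714 = 0.828
ρ < 1, so Jacobi converges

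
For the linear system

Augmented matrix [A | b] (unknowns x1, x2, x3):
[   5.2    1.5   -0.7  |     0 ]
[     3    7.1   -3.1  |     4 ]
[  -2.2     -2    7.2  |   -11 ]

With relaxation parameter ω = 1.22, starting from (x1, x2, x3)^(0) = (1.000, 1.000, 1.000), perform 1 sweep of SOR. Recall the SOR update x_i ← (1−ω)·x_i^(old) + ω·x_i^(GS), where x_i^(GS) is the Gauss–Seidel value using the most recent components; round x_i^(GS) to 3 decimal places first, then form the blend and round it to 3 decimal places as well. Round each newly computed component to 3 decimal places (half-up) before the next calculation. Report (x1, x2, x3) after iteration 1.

Iteration 1:
  x1: GS value = (0 - (1.5)·1.000 - (-0.7)·1.000) / (5.2) = -0.154;  x1 ← (1−ω)·1.000 + ω·-0.154 = -0.408
  x2: GS value = (4 - (3)·-0.408 - (-3.1)·1.000) / (7.1) = 1.172;  x2 ← (1−ω)·1.000 + ω·1.172 = 1.210
  x3: GS value = (-11 - (-2.2)·-0.408 - (-2)·1.210) / (7.2) = -1.316;  x3 ← (1−ω)·1.000 + ω·-1.316 = -1.826

(-0.408, 1.210, -1.826)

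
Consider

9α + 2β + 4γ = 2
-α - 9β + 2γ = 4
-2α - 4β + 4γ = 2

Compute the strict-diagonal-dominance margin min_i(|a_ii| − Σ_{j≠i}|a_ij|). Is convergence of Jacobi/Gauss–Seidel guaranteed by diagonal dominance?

row 1: |9| − (2+4) = 3
row 2: |-9| − (1+2) = 6
row 3: |4| − (2+4) = -2
minimum over rows = -2 → not strictly diagonally dominant

-2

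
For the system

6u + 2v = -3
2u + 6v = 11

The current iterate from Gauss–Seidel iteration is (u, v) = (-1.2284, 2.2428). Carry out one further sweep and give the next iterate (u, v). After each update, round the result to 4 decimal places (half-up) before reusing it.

(-1.2476, 2.2492)

One sweep:
  u = (-3 - (2)·2.2428) / (6) = -1.2476
  v = (11 - (2)·-1.2476) / (6) = 2.2492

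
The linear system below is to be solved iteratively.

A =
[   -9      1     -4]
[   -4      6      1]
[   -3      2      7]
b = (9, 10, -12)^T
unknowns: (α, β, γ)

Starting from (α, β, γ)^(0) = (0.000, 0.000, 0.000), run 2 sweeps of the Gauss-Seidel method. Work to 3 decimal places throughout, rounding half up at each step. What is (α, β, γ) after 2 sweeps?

(0.191, 2.199, -2.261)

Iteration 1:
  α = (9 - (1)·0.000 - (-4)·0.000) / (-9) = -1.000
  β = (10 - (-4)·-1.000 - (1)·0.000) / (6) = 1.000
  γ = (-12 - (-3)·-1.000 - (2)·1.000) / (7) = -2.429
Iteration 2:
  α = (9 - (1)·1.000 - (-4)·-2.429) / (-9) = 0.191
  β = (10 - (-4)·0.191 - (1)·-2.429) / (6) = 2.199
  γ = (-12 - (-3)·0.191 - (2)·2.199) / (7) = -2.261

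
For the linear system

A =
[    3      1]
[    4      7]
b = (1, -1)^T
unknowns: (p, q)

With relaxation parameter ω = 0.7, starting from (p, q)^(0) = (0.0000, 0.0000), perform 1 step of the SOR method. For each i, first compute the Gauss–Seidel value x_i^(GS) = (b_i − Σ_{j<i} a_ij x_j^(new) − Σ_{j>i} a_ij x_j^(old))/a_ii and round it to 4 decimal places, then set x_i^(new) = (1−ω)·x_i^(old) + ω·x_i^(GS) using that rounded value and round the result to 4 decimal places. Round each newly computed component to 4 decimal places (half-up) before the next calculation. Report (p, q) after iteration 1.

Iteration 1:
  p: GS value = (1 - (1)·0.0000) / (3) = 0.3333;  p ← (1−ω)·0.0000 + ω·0.3333 = 0.2333
  q: GS value = (-1 - (4)·0.2333) / (7) = -0.2762;  q ← (1−ω)·0.0000 + ω·-0.2762 = -0.1933

(0.2333, -0.1933)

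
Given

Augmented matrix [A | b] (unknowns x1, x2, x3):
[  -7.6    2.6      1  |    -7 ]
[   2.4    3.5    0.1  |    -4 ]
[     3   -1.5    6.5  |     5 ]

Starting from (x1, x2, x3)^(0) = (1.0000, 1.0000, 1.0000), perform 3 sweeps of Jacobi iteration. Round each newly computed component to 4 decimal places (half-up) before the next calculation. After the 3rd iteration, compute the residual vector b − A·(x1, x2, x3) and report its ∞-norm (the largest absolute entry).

Iteration 1:
  x1 = (-7 - (2.6)·1.0000 - (1)·1.0000) / (-7.6) = 1.3947
  x2 = (-4 - (2.4)·1.0000 - (0.1)·1.0000) / (3.5) = -1.8571
  x3 = (5 - (3)·1.0000 - (-1.5)·1.0000) / (6.5) = 0.5385
Iteration 2:
  x1 = (-7 - (2.6)·-1.8571 - (1)·0.5385) / (-7.6) = 0.3566
  x2 = (-4 - (2.4)·1.3947 - (0.1)·0.5385) / (3.5) = -2.1146
  x3 = (5 - (3)·1.3947 - (-1.5)·-1.8571) / (6.5) = -0.3030
Iteration 3:
  x1 = (-7 - (2.6)·-2.1146 - (1)·-0.3030) / (-7.6) = 0.1578
  x2 = (-4 - (2.4)·0.3566 - (0.1)·-0.3030) / (3.5) = -1.3787
  x3 = (5 - (3)·0.3566 - (-1.5)·-2.1146) / (6.5) = 0.1167
Residual b − A·x = (-2.3328, 0.4351, 1.7000); ∞-norm = 2.3328

2.3328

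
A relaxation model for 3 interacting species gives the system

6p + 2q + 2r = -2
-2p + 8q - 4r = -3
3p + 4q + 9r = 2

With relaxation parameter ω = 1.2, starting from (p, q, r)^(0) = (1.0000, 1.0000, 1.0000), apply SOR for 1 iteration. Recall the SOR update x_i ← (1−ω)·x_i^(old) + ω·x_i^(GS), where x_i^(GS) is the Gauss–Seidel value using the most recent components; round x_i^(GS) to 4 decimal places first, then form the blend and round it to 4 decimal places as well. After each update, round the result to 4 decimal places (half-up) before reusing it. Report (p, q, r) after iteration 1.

(-1.4000, -0.4700, 0.8774)

Iteration 1:
  p: GS value = (-2 - (2)·1.0000 - (2)·1.0000) / (6) = -1.0000;  p ← (1−ω)·1.0000 + ω·-1.0000 = -1.4000
  q: GS value = (-3 - (-2)·-1.4000 - (-4)·1.0000) / (8) = -0.2250;  q ← (1−ω)·1.0000 + ω·-0.2250 = -0.4700
  r: GS value = (2 - (3)·-1.4000 - (4)·-0.4700) / (9) = 0.8978;  r ← (1−ω)·1.0000 + ω·0.8978 = 0.8774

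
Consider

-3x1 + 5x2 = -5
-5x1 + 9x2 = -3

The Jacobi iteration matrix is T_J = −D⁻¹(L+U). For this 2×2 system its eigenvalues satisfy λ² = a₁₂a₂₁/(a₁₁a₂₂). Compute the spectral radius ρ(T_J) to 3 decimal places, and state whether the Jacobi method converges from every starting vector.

0.962

a₁₂a₂₁/(a₁₁a₂₂) = (5)·(-5) / ((-3)·(9)) = 0.925926
ρ = √|0.925926| = √0.925926 = 0.962
ρ < 1, so Jacobi converges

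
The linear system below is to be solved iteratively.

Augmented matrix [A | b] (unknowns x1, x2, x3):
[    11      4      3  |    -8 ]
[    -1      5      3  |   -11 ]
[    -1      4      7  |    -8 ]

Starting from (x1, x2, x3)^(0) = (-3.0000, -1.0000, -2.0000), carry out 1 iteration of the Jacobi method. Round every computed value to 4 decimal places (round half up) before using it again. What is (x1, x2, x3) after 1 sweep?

Iteration 1:
  x1 = (-8 - (4)·-1.0000 - (3)·-2.0000) / (11) = 0.1818
  x2 = (-11 - (-1)·-3.0000 - (3)·-2.0000) / (5) = -1.6000
  x3 = (-8 - (-1)·-3.0000 - (4)·-1.0000) / (7) = -1.0000

(0.1818, -1.6000, -1.0000)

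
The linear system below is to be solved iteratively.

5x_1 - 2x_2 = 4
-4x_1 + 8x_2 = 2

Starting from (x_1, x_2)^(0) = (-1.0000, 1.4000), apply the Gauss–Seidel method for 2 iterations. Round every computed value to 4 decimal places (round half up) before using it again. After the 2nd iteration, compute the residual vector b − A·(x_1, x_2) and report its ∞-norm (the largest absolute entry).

Iteration 1:
  x_1 = (4 - (-2)·1.4000) / (5) = 1.3600
  x_2 = (2 - (-4)·1.3600) / (8) = 0.9300
Iteration 2:
  x_1 = (4 - (-2)·0.9300) / (5) = 1.1720
  x_2 = (2 - (-4)·1.1720) / (8) = 0.8360
Residual b − A·x = (-0.1880, 0.0000); ∞-norm = 0.1880

0.1880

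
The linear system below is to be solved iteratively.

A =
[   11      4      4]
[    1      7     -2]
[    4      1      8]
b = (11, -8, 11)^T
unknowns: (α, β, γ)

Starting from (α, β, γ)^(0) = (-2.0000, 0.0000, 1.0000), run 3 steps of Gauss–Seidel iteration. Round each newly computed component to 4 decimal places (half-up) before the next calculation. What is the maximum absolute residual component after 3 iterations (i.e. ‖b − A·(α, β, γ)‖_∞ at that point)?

0.2613

Iteration 1:
  α = (11 - (4)·0.0000 - (4)·1.0000) / (11) = 0.6364
  β = (-8 - (1)·0.6364 - (-2)·1.0000) / (7) = -0.9481
  γ = (11 - (4)·0.6364 - (1)·-0.9481) / (8) = 1.1753
Iteration 2:
  α = (11 - (4)·-0.9481 - (4)·1.1753) / (11) = 0.9174
  β = (-8 - (1)·0.9174 - (-2)·1.1753) / (7) = -0.9381
  γ = (11 - (4)·0.9174 - (1)·-0.9381) / (8) = 1.0336
Iteration 3:
  α = (11 - (4)·-0.9381 - (4)·1.0336) / (11) = 0.9653
  β = (-8 - (1)·0.9653 - (-2)·1.0336) / (7) = -0.9854
  γ = (11 - (4)·0.9653 - (1)·-0.9854) / (8) = 1.0155
Residual b − A·x = (0.2613, -0.0365, 0.0002); ∞-norm = 0.2613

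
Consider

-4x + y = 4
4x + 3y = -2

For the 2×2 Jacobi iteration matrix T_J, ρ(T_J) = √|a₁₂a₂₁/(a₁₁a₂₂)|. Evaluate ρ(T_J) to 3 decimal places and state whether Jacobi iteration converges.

0.577

a₁₂a₂₁/(a₁₁a₂₂) = (1)·(4) / ((-4)·(3)) = -0.333333
ρ = √|-0.333333| = √0.333333 = 0.577
ρ < 1, so Jacobi converges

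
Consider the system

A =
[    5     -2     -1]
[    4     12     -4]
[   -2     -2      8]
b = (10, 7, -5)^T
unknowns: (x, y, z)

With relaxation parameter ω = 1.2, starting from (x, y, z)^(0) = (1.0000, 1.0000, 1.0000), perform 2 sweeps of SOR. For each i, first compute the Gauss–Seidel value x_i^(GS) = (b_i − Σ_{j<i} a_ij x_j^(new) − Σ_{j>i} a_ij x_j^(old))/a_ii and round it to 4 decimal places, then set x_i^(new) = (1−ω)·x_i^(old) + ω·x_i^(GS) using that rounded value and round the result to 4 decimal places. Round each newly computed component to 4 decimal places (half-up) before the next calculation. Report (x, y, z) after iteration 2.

(1.6503, 0.0318, -0.2145)

Iteration 1:
  x: GS value = (10 - (-2)·1.0000 - (-1)·1.0000) / (5) = 2.6000;  x ← (1−ω)·1.0000 + ω·2.6000 = 2.9200
  y: GS value = (7 - (4)·2.9200 - (-4)·1.0000) / (12) = -0.0567;  y ← (1−ω)·1.0000 + ω·-0.0567 = -0.2680
  z: GS value = (-5 - (-2)·2.9200 - (-2)·-0.2680) / (8) = 0.0380;  z ← (1−ω)·1.0000 + ω·0.0380 = -0.1544
Iteration 2:
  x: GS value = (10 - (-2)·-0.2680 - (-1)·-0.1544) / (5) = 1.8619;  x ← (1−ω)·2.9200 + ω·1.8619 = 1.6503
  y: GS value = (7 - (4)·1.6503 - (-4)·-0.1544) / (12) = -0.0182;  y ← (1−ω)·-0.2680 + ω·-0.0182 = 0.0318
  z: GS value = (-5 - (-2)·1.6503 - (-2)·0.0318) / (8) = -0.2045;  z ← (1−ω)·-0.1544 + ω·-0.2045 = -0.2145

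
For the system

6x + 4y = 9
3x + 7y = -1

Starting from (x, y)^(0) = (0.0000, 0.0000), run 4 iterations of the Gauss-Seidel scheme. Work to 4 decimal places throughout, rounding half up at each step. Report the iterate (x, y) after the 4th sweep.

Iteration 1:
  x = (9 - (4)·0.0000) / (6) = 1.5000
  y = (-1 - (3)·1.5000) / (7) = -0.7857
Iteration 2:
  x = (9 - (4)·-0.7857) / (6) = 2.0238
  y = (-1 - (3)·2.0238) / (7) = -1.0102
Iteration 3:
  x = (9 - (4)·-1.0102) / (6) = 2.1735
  y = (-1 - (3)·2.1735) / (7) = -1.0744
Iteration 4:
  x = (9 - (4)·-1.0744) / (6) = 2.2163
  y = (-1 - (3)·2.2163) / (7) = -1.0927

(2.2163, -1.0927)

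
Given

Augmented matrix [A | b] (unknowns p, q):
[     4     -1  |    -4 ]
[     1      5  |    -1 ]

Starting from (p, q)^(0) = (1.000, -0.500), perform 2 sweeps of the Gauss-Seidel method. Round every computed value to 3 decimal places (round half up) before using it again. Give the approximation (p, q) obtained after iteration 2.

Iteration 1:
  p = (-4 - (-1)·-0.500) / (4) = -1.125
  q = (-1 - (1)·-1.125) / (5) = 0.025
Iteration 2:
  p = (-4 - (-1)·0.025) / (4) = -0.994
  q = (-1 - (1)·-0.994) / (5) = -0.001

(-0.994, -0.001)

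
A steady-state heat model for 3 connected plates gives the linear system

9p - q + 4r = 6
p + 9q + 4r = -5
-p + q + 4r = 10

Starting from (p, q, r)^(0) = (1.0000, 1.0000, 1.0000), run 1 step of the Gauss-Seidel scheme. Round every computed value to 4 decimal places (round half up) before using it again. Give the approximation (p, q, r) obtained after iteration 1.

Iteration 1:
  p = (6 - (-1)·1.0000 - (4)·1.0000) / (9) = 0.3333
  q = (-5 - (1)·0.3333 - (4)·1.0000) / (9) = -1.0370
  r = (10 - (-1)·0.3333 - (1)·-1.0370) / (4) = 2.8426

(0.3333, -1.0370, 2.8426)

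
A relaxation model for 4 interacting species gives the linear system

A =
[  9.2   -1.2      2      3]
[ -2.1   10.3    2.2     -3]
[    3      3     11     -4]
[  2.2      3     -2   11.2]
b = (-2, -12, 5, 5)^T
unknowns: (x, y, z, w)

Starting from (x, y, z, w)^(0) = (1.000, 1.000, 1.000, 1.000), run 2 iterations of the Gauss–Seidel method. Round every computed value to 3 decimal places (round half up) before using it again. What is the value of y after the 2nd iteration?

-1.328

Iteration 1:
  x = (-2 - (-1.2)·1.000 - (2)·1.000 - (3)·1.000) / (9.2) = -0.630
  y = (-12 - (-2.1)·-0.630 - (2.2)·1.000 - (-3)·1.000) / (10.3) = -1.216
  z = (5 - (3)·-0.630 - (3)·-1.216 - (-4)·1.000) / (11) = 1.322
  w = (5 - (2.2)·-0.630 - (3)·-1.216 - (-2)·1.322) / (11.2) = 1.132
Iteration 2:
  x = (-2 - (-1.2)·-1.216 - (2)·1.322 - (3)·1.132) / (9.2) = -1.033
  y = (-12 - (-2.1)·-1.033 - (2.2)·1.322 - (-3)·1.132) / (10.3) = -1.328
  z = (5 - (3)·-1.033 - (3)·-1.328 - (-4)·1.132) / (11) = 1.510
  w = (5 - (2.2)·-1.033 - (3)·-1.328 - (-2)·1.510) / (11.2) = 1.275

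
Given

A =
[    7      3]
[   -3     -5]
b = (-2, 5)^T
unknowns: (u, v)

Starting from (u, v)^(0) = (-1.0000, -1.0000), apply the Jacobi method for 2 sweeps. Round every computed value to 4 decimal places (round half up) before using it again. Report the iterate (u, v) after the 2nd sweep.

(-0.1143, -1.0857)

Iteration 1:
  u = (-2 - (3)·-1.0000) / (7) = 0.1429
  v = (5 - (-3)·-1.0000) / (-5) = -0.4000
Iteration 2:
  u = (-2 - (3)·-0.4000) / (7) = -0.1143
  v = (5 - (-3)·0.1429) / (-5) = -1.0857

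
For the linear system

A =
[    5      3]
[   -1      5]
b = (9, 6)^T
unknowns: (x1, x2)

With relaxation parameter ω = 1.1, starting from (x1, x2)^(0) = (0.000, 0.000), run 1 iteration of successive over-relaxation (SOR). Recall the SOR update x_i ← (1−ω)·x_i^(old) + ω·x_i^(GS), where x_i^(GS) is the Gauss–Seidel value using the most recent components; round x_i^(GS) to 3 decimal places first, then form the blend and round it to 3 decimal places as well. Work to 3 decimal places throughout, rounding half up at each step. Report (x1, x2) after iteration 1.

Iteration 1:
  x1: GS value = (9 - (3)·0.000) / (5) = 1.800;  x1 ← (1−ω)·0.000 + ω·1.800 = 1.980
  x2: GS value = (6 - (-1)·1.980) / (5) = 1.596;  x2 ← (1−ω)·0.000 + ω·1.596 = 1.756

(1.980, 1.756)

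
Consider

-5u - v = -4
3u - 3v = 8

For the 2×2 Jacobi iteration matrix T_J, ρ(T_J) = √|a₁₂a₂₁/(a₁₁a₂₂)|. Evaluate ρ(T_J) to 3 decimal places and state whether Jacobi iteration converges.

0.447

a₁₂a₂₁/(a₁₁a₂₂) = (-1)·(3) / ((-5)·(-3)) = -0.200000
ρ = √|-0.200000| = √0.200000 = 0.447
ρ < 1, so Jacobi converges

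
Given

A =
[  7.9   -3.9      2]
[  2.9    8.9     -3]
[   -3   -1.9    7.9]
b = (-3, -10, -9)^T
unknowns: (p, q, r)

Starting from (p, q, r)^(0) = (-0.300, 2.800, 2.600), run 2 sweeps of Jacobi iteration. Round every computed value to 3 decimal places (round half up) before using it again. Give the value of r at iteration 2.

-1.044

Iteration 1:
  p = (-3 - (-3.9)·2.800 - (2)·2.600) / (7.9) = 0.344
  q = (-10 - (2.9)·-0.300 - (-3)·2.600) / (8.9) = -0.149
  r = (-9 - (-3)·-0.300 - (-1.9)·2.800) / (7.9) = -0.580
Iteration 2:
  p = (-3 - (-3.9)·-0.149 - (2)·-0.580) / (7.9) = -0.306
  q = (-10 - (2.9)·0.344 - (-3)·-0.580) / (8.9) = -1.431
  r = (-9 - (-3)·0.344 - (-1.9)·-0.149) / (7.9) = -1.044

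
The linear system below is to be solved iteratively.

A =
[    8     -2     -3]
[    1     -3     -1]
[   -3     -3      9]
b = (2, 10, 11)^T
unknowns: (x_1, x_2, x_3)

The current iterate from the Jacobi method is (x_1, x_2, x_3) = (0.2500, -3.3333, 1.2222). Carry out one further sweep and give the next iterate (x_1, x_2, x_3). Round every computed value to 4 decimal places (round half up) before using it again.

(-0.1250, -3.6574, 0.1945)

One sweep:
  x_1 = (2 - (-2)·-3.3333 - (-3)·1.2222) / (8) = -0.1250
  x_2 = (10 - (1)·0.2500 - (-1)·1.2222) / (-3) = -3.6574
  x_3 = (11 - (-3)·0.2500 - (-3)·-3.3333) / (9) = 0.1945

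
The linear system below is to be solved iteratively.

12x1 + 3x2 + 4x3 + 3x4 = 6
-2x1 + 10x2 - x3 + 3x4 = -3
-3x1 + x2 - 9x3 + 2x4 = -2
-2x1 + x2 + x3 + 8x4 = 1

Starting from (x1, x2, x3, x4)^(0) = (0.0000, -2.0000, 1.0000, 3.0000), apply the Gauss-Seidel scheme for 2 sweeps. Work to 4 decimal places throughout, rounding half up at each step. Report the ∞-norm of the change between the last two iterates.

0.9483

Iteration 1:
  x1 = (6 - (3)·-2.0000 - (4)·1.0000 - (3)·3.0000) / (12) = -0.0833
  x2 = (-3 - (-2)·-0.0833 - (-1)·1.0000 - (3)·3.0000) / (10) = -1.1167
  x3 = (-2 - (-3)·-0.0833 - (1)·-1.1167 - (2)·3.0000) / (-9) = 0.7926
  x4 = (1 - (-2)·-0.0833 - (1)·-1.1167 - (1)·0.7926) / (8) = 0.1447
Iteration 2:
  x1 = (6 - (3)·-1.1167 - (4)·0.7926 - (3)·0.1447) / (12) = 0.4788
  x2 = (-3 - (-2)·0.4788 - (-1)·0.7926 - (3)·0.1447) / (10) = -0.1684
  x3 = (-2 - (-3)·0.4788 - (1)·-0.1684 - (2)·0.1447) / (-9) = 0.0761
  x4 = (1 - (-2)·0.4788 - (1)·-0.1684 - (1)·0.0761) / (8) = 0.2562
Change: (0.5621, 0.9483, -0.7165, 0.1115) → max |·| = 0.9483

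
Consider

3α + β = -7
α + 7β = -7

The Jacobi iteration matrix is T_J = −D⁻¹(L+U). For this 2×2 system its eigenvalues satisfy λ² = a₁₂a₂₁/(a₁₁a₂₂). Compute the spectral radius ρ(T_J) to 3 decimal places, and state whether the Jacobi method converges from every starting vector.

a₁₂a₂₁/(a₁₁a₂₂) = (1)·(1) / ((3)·(7)) = 0.047619
ρ = √|0.047619| = √0.047619 = 0.218
ρ < 1, so Jacobi converges

0.218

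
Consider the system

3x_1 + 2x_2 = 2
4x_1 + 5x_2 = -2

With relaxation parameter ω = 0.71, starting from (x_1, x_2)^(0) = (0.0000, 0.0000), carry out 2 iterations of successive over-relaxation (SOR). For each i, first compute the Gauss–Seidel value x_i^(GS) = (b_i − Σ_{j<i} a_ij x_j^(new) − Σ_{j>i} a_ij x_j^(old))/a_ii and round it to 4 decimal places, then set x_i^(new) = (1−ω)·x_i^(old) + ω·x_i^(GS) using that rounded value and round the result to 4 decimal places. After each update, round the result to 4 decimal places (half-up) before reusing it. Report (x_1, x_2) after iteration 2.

(0.8723, -0.9398)

Iteration 1:
  x_1: GS value = (2 - (2)·0.0000) / (3) = 0.6667;  x_1 ← (1−ω)·0.0000 + ω·0.6667 = 0.4734
  x_2: GS value = (-2 - (4)·0.4734) / (5) = -0.7787;  x_2 ← (1−ω)·0.0000 + ω·-0.7787 = -0.5529
Iteration 2:
  x_1: GS value = (2 - (2)·-0.5529) / (3) = 1.0353;  x_1 ← (1−ω)·0.4734 + ω·1.0353 = 0.8723
  x_2: GS value = (-2 - (4)·0.8723) / (5) = -1.0978;  x_2 ← (1−ω)·-0.5529 + ω·-1.0978 = -0.9398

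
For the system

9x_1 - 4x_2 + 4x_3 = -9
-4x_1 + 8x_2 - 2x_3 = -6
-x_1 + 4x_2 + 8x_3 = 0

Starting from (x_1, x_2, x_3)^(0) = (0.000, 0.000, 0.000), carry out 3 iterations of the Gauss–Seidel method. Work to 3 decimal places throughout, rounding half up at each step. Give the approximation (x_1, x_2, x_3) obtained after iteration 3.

Iteration 1:
  x_1 = (-9 - (-4)·0.000 - (4)·0.000) / (9) = -1.000
  x_2 = (-6 - (-4)·-1.000 - (-2)·0.000) / (8) = -1.250
  x_3 = (0 - (-1)·-1.000 - (4)·-1.250) / (8) = 0.500
Iteration 2:
  x_1 = (-9 - (-4)·-1.250 - (4)·0.500) / (9) = -1.778
  x_2 = (-6 - (-4)·-1.778 - (-2)·0.500) / (8) = -1.514
  x_3 = (0 - (-1)·-1.778 - (4)·-1.514) / (8) = 0.535
Iteration 3:
  x_1 = (-9 - (-4)·-1.514 - (4)·0.535) / (9) = -1.911
  x_2 = (-6 - (-4)·-1.911 - (-2)·0.535) / (8) = -1.572
  x_3 = (0 - (-1)·-1.911 - (4)·-1.572) / (8) = 0.547

(-1.911, -1.572, 0.547)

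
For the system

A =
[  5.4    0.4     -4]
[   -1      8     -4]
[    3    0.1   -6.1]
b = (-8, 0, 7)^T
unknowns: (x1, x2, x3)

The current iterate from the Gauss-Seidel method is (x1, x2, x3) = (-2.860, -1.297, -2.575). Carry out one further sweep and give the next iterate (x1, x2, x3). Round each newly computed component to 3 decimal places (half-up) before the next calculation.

(-3.293, -1.699, -2.795)

One sweep:
  x1 = (-8 - (0.4)·-1.297 - (-4)·-2.575) / (5.4) = -3.293
  x2 = (0 - (-1)·-3.293 - (-4)·-2.575) / (8) = -1.699
  x3 = (7 - (3)·-3.293 - (0.1)·-1.699) / (-6.1) = -2.795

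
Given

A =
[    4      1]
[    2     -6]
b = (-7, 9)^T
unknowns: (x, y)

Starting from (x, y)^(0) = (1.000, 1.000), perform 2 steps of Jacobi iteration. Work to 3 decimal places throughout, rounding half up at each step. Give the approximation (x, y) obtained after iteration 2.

Iteration 1:
  x = (-7 - (1)·1.000) / (4) = -2.000
  y = (9 - (2)·1.000) / (-6) = -1.167
Iteration 2:
  x = (-7 - (1)·-1.167) / (4) = -1.458
  y = (9 - (2)·-2.000) / (-6) = -2.167

(-1.458, -2.167)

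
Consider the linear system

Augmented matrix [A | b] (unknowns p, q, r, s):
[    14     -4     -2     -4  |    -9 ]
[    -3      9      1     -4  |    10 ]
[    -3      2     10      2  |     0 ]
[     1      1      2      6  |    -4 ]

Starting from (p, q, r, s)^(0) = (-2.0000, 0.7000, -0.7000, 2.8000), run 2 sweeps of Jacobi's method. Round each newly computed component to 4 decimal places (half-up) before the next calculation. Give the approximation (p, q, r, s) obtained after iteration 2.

Iteration 1:
  p = (-9 - (-4)·0.7000 - (-2)·-0.7000 - (-4)·2.8000) / (14) = 0.2571
  q = (10 - (-3)·-2.0000 - (1)·-0.7000 - (-4)·2.8000) / (9) = 1.7667
  r = (0 - (-3)·-2.0000 - (2)·0.7000 - (2)·2.8000) / (10) = -1.3000
  s = (-4 - (1)·-2.0000 - (1)·0.7000 - (2)·-0.7000) / (6) = -0.2167
Iteration 2:
  p = (-9 - (-4)·1.7667 - (-2)·-1.3000 - (-4)·-0.2167) / (14) = -0.3857
  q = (10 - (-3)·0.2571 - (1)·-1.3000 - (-4)·-0.2167) / (9) = 1.2449
  r = (0 - (-3)·0.2571 - (2)·1.7667 - (2)·-0.2167) / (10) = -0.2329
  s = (-4 - (1)·0.2571 - (1)·1.7667 - (2)·-1.3000) / (6) = -0.5706

(-0.3857, 1.2449, -0.2329, -0.5706)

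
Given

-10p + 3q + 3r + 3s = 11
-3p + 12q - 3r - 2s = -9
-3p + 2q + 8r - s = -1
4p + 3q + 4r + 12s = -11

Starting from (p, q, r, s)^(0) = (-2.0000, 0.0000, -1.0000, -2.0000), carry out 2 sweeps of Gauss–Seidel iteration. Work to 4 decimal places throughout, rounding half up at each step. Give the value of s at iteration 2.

0.1083

Iteration 1:
  p = (11 - (3)·0.0000 - (3)·-1.0000 - (3)·-2.0000) / (-10) = -2.0000
  q = (-9 - (-3)·-2.0000 - (-3)·-1.0000 - (-2)·-2.0000) / (12) = -1.8333
  r = (-1 - (-3)·-2.0000 - (2)·-1.8333 - (-1)·-2.0000) / (8) = -0.6667
  s = (-11 - (4)·-2.0000 - (3)·-1.8333 - (4)·-0.6667) / (12) = 0.4306
Iteration 2:
  p = (11 - (3)·-1.8333 - (3)·-0.6667 - (3)·0.4306) / (-10) = -1.7208
  q = (-9 - (-3)·-1.7208 - (-3)·-0.6667 - (-2)·0.4306) / (12) = -1.2751
  r = (-1 - (-3)·-1.7208 - (2)·-1.2751 - (-1)·0.4306) / (8) = -0.3977
  s = (-11 - (4)·-1.7208 - (3)·-1.2751 - (4)·-0.3977) / (12) = 0.1083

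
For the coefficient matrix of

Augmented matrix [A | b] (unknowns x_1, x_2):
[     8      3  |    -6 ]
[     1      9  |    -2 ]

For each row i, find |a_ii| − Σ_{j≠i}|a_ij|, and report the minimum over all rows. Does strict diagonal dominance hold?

5

row 1: |8| − (3) = 5
row 2: |9| − (1) = 8
minimum over rows = 5 → strictly diagonally dominant (convergence guaranteed)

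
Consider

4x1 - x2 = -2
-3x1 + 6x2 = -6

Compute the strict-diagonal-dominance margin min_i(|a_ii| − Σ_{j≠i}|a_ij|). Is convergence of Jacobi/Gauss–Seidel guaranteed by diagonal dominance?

3

row 1: |4| − (1) = 3
row 2: |6| − (3) = 3
minimum over rows = 3 → strictly diagonally dominant (convergence guaranteed)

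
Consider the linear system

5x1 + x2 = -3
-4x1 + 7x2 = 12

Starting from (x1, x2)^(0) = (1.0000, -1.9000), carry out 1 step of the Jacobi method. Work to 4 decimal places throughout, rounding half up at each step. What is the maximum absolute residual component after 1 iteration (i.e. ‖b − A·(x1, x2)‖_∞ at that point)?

4.8799

Iteration 1:
  x1 = (-3 - (1)·-1.9000) / (5) = -0.2200
  x2 = (12 - (-4)·1.0000) / (7) = 2.2857
Residual b − A·x = (-4.1857, -4.8799); ∞-norm = 4.8799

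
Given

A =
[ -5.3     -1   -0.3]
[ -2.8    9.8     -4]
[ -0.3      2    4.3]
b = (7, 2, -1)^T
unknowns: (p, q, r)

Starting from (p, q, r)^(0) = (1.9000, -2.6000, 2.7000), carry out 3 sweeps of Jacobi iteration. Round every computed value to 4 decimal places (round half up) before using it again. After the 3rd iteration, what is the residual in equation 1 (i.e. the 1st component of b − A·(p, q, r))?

Iteration 1:
  p = (7 - (-1)·-2.6000 - (-0.3)·2.7000) / (-5.3) = -0.9830
  q = (2 - (-2.8)·1.9000 - (-4)·2.7000) / (9.8) = 1.8490
  r = (-1 - (-0.3)·1.9000 - (2)·-2.6000) / (4.3) = 1.1093
Iteration 2:
  p = (7 - (-1)·1.8490 - (-0.3)·1.1093) / (-5.3) = -1.7324
  q = (2 - (-2.8)·-0.9830 - (-4)·1.1093) / (9.8) = 0.3760
  r = (-1 - (-0.3)·-0.9830 - (2)·1.8490) / (4.3) = -1.1611
Iteration 3:
  p = (7 - (-1)·0.3760 - (-0.3)·-1.1611) / (-5.3) = -1.3260
  q = (2 - (-2.8)·-1.7324 - (-4)·-1.1611) / (9.8) = -0.7648
  r = (-1 - (-0.3)·-1.7324 - (2)·0.3760) / (4.3) = -0.5283
Residual b − A·x = (-0.9511, 3.6690, 2.4035)

-0.9511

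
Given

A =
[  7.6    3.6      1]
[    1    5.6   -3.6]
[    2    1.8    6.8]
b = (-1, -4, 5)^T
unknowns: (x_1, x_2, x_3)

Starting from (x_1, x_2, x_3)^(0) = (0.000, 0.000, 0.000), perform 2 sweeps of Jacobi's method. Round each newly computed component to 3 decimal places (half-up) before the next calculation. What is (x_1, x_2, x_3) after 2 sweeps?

(0.110, -0.218, 0.963)

Iteration 1:
  x_1 = (-1 - (3.6)·0.000 - (1)·0.000) / (7.6) = -0.132
  x_2 = (-4 - (1)·0.000 - (-3.6)·0.000) / (5.6) = -0.714
  x_3 = (5 - (2)·0.000 - (1.8)·0.000) / (6.8) = 0.735
Iteration 2:
  x_1 = (-1 - (3.6)·-0.714 - (1)·0.735) / (7.6) = 0.110
  x_2 = (-4 - (1)·-0.132 - (-3.6)·0.735) / (5.6) = -0.218
  x_3 = (5 - (2)·-0.132 - (1.8)·-0.714) / (6.8) = 0.963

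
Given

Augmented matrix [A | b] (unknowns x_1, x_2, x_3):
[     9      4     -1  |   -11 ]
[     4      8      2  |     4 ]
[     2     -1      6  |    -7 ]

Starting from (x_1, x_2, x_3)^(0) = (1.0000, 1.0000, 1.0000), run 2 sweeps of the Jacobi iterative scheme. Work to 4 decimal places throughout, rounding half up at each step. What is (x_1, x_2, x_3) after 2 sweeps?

(-1.2593, 1.6111, -0.6898)

Iteration 1:
  x_1 = (-11 - (4)·1.0000 - (-1)·1.0000) / (9) = -1.5556
  x_2 = (4 - (4)·1.0000 - (2)·1.0000) / (8) = -0.2500
  x_3 = (-7 - (2)·1.0000 - (-1)·1.0000) / (6) = -1.3333
Iteration 2:
  x_1 = (-11 - (4)·-0.2500 - (-1)·-1.3333) / (9) = -1.2593
  x_2 = (4 - (4)·-1.5556 - (2)·-1.3333) / (8) = 1.6111
  x_3 = (-7 - (2)·-1.5556 - (-1)·-0.2500) / (6) = -0.6898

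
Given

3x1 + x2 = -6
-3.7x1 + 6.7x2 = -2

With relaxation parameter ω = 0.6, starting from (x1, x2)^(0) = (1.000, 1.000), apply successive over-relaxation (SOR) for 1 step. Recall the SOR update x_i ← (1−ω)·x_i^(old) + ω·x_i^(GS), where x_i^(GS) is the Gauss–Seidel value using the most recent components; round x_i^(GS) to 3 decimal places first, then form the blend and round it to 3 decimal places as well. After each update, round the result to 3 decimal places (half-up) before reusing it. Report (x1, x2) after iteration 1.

Iteration 1:
  x1: GS value = (-6 - (1)·1.000) / (3) = -2.333;  x1 ← (1−ω)·1.000 + ω·-2.333 = -1.000
  x2: GS value = (-2 - (-3.7)·-1.000) / (6.7) = -0.851;  x2 ← (1−ω)·1.000 + ω·-0.851 = -0.111

(-1.000, -0.111)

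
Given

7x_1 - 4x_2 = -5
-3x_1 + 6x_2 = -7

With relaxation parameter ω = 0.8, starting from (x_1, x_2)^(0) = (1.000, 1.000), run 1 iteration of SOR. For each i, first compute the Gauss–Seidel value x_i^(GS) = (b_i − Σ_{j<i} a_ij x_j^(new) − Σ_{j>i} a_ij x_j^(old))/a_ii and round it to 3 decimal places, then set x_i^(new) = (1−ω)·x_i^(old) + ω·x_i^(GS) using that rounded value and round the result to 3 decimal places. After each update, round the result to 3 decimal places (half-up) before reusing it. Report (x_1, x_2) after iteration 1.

(0.086, -0.699)

Iteration 1:
  x_1: GS value = (-5 - (-4)·1.000) / (7) = -0.143;  x_1 ← (1−ω)·1.000 + ω·-0.143 = 0.086
  x_2: GS value = (-7 - (-3)·0.086) / (6) = -1.124;  x_2 ← (1−ω)·1.000 + ω·-1.124 = -0.699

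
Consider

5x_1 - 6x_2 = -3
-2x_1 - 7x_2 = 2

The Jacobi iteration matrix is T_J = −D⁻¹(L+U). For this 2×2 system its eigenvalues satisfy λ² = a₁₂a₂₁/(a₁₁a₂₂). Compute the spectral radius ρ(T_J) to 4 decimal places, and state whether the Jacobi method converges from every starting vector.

a₁₂a₂₁/(a₁₁a₂₂) = (-6)·(-2) / ((5)·(-7)) = -0.342857
ρ = √|-0.342857| = √0.342857 = 0.5855
ρ < 1, so Jacobi converges

0.5855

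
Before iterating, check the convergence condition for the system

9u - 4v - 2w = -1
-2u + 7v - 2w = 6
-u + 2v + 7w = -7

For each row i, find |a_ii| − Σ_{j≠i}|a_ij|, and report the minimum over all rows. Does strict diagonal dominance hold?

3

row 1: |9| − (4+2) = 3
row 2: |7| − (2+2) = 3
row 3: |7| − (1+2) = 4
minimum over rows = 3 → strictly diagonally dominant (convergence guaranteed)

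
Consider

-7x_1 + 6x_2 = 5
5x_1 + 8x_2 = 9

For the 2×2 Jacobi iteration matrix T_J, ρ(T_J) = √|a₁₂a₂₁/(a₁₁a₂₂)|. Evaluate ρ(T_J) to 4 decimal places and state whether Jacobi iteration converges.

0.7319

a₁₂a₂₁/(a₁₁a₂₂) = (6)·(5) / ((-7)·(8)) = -0.535714
ρ = √|-0.535714| = √0.535714 = 0.7319
ρ < 1, so Jacobi converges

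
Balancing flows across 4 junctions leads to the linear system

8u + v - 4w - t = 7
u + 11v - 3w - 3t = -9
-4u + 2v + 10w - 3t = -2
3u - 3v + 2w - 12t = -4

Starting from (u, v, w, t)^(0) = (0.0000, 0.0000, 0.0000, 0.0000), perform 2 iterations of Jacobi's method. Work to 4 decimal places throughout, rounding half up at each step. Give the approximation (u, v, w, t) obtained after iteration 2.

(0.9189, -0.8614, 0.4136, 0.7233)

Iteration 1:
  u = (7 - (1)·0.0000 - (-4)·0.0000 - (-1)·0.0000) / (8) = 0.8750
  v = (-9 - (1)·0.0000 - (-3)·0.0000 - (-3)·0.0000) / (11) = -0.8182
  w = (-2 - (-4)·0.0000 - (2)·0.0000 - (-3)·0.0000) / (10) = -0.2000
  t = (-4 - (3)·0.0000 - (-3)·0.0000 - (2)·0.0000) / (-12) = 0.3333
Iteration 2:
  u = (7 - (1)·-0.8182 - (-4)·-0.2000 - (-1)·0.3333) / (8) = 0.9189
  v = (-9 - (1)·0.8750 - (-3)·-0.2000 - (-3)·0.3333) / (11) = -0.8614
  w = (-2 - (-4)·0.8750 - (2)·-0.8182 - (-3)·0.3333) / (10) = 0.4136
  t = (-4 - (3)·0.8750 - (-3)·-0.8182 - (2)·-0.2000) / (-12) = 0.7233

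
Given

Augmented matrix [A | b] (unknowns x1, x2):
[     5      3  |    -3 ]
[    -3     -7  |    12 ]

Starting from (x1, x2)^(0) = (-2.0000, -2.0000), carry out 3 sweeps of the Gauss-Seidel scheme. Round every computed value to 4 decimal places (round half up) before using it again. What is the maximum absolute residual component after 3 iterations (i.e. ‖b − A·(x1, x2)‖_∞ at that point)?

Iteration 1:
  x1 = (-3 - (3)·-2.0000) / (5) = 0.6000
  x2 = (12 - (-3)·0.6000) / (-7) = -1.9714
Iteration 2:
  x1 = (-3 - (3)·-1.9714) / (5) = 0.5828
  x2 = (12 - (-3)·0.5828) / (-7) = -1.9641
Iteration 3:
  x1 = (-3 - (3)·-1.9641) / (5) = 0.5785
  x2 = (12 - (-3)·0.5785) / (-7) = -1.9622
Residual b − A·x = (-0.0059, 0.0001); ∞-norm = 0.0059

0.0059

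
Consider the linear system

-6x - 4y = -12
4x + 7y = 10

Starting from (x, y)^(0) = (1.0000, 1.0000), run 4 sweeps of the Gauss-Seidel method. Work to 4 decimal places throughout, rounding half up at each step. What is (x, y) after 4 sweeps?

(1.6725, 0.4729)

Iteration 1:
  x = (-12 - (-4)·1.0000) / (-6) = 1.3333
  y = (10 - (4)·1.3333) / (7) = 0.6667
Iteration 2:
  x = (-12 - (-4)·0.6667) / (-6) = 1.5555
  y = (10 - (4)·1.5555) / (7) = 0.5397
Iteration 3:
  x = (-12 - (-4)·0.5397) / (-6) = 1.6402
  y = (10 - (4)·1.6402) / (7) = 0.4913
Iteration 4:
  x = (-12 - (-4)·0.4913) / (-6) = 1.6725
  y = (10 - (4)·1.6725) / (7) = 0.4729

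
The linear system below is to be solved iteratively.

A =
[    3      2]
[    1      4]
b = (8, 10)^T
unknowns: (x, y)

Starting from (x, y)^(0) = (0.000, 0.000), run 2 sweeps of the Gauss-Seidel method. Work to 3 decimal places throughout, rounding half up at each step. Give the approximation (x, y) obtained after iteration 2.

(1.445, 2.139)

Iteration 1:
  x = (8 - (2)·0.000) / (3) = 2.667
  y = (10 - (1)·2.667) / (4) = 1.833
Iteration 2:
  x = (8 - (2)·1.833) / (3) = 1.445
  y = (10 - (1)·1.445) / (4) = 2.139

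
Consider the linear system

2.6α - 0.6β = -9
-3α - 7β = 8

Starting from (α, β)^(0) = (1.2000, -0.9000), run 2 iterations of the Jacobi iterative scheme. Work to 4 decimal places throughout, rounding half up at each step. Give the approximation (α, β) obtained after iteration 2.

(-3.8439, 0.4297)

Iteration 1:
  α = (-9 - (-0.6)·-0.9000) / (2.6) = -3.6692
  β = (8 - (-3)·1.2000) / (-7) = -1.6571
Iteration 2:
  α = (-9 - (-0.6)·-1.6571) / (2.6) = -3.8439
  β = (8 - (-3)·-3.6692) / (-7) = 0.4297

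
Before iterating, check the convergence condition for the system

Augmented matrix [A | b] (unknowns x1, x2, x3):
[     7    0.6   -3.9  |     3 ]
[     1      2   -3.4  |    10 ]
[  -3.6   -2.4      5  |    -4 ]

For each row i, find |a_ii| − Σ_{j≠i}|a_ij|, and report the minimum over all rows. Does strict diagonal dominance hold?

-2.4

row 1: |7| − (0.6+3.9) = 2.5
row 2: |2| − (1+3.4) = -2.4
row 3: |5| − (3.6+2.4) = -1
minimum over rows = -2.4 → not strictly diagonally dominant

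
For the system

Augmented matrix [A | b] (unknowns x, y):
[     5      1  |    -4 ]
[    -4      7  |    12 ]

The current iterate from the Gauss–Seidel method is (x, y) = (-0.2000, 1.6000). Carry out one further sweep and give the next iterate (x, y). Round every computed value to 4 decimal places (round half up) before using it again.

One sweep:
  x = (-4 - (1)·1.6000) / (5) = -1.1200
  y = (12 - (-4)·-1.1200) / (7) = 1.0743

(-1.1200, 1.0743)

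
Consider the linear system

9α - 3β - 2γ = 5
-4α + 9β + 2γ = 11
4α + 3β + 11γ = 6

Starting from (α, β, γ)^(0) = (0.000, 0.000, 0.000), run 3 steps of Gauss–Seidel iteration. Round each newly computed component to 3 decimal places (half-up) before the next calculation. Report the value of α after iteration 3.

1.055

Iteration 1:
  α = (5 - (-3)·0.000 - (-2)·0.000) / (9) = 0.556
  β = (11 - (-4)·0.556 - (2)·0.000) / (9) = 1.469
  γ = (6 - (4)·0.556 - (3)·1.469) / (11) = -0.057
Iteration 2:
  α = (5 - (-3)·1.469 - (-2)·-0.057) / (9) = 1.033
  β = (11 - (-4)·1.033 - (2)·-0.057) / (9) = 1.694
  γ = (6 - (4)·1.033 - (3)·1.694) / (11) = -0.292
Iteration 3:
  α = (5 - (-3)·1.694 - (-2)·-0.292) / (9) = 1.055
  β = (11 - (-4)·1.055 - (2)·-0.292) / (9) = 1.756
  γ = (6 - (4)·1.055 - (3)·1.756) / (11) = -0.317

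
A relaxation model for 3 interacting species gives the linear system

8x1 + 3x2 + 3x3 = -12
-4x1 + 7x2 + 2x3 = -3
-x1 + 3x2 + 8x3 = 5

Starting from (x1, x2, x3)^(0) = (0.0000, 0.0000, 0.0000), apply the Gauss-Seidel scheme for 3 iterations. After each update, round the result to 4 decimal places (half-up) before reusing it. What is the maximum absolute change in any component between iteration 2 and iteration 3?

Iteration 1:
  x1 = (-12 - (3)·0.0000 - (3)·0.0000) / (8) = -1.5000
  x2 = (-3 - (-4)·-1.5000 - (2)·0.0000) / (7) = -1.2857
  x3 = (5 - (-1)·-1.5000 - (3)·-1.2857) / (8) = 0.9196
Iteration 2:
  x1 = (-12 - (3)·-1.2857 - (3)·0.9196) / (8) = -1.3627
  x2 = (-3 - (-4)·-1.3627 - (2)·0.9196) / (7) = -1.4700
  x3 = (5 - (-1)·-1.3627 - (3)·-1.4700) / (8) = 1.0059
Iteration 3:
  x1 = (-12 - (3)·-1.4700 - (3)·1.0059) / (8) = -1.3260
  x2 = (-3 - (-4)·-1.3260 - (2)·1.0059) / (7) = -1.4737
  x3 = (5 - (-1)·-1.3260 - (3)·-1.4737) / (8) = 1.0119
Change: (0.0367, -0.0037, 0.0060) → max |·| = 0.0367

0.0367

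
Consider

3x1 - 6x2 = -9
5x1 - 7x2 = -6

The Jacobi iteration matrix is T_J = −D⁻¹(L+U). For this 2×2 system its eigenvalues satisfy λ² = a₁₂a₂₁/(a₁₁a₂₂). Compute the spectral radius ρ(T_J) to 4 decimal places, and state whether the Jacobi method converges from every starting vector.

1.1952

a₁₂a₂₁/(a₁₁a₂₂) = (-6)·(5) / ((3)·(-7)) = 1.428571
ρ = √|1.428571| = √1.428571 = 1.1952
ρ > 1, so Jacobi diverges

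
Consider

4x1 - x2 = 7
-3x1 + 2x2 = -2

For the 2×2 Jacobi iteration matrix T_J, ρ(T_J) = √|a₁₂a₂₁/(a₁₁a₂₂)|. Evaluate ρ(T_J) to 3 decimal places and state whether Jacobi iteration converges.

a₁₂a₂₁/(a₁₁a₂₂) = (-1)·(-3) / ((4)·(2)) = 0.375000
ρ = √|0.375000| = √0.375000 = 0.612
ρ < 1, so Jacobi converges

0.612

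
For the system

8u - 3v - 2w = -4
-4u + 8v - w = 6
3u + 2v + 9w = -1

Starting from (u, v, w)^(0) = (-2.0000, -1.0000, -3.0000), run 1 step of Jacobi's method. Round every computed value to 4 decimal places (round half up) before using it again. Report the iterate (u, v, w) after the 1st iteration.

(-1.6250, -0.6250, 0.7778)

Iteration 1:
  u = (-4 - (-3)·-1.0000 - (-2)·-3.0000) / (8) = -1.6250
  v = (6 - (-4)·-2.0000 - (-1)·-3.0000) / (8) = -0.6250
  w = (-1 - (3)·-2.0000 - (2)·-1.0000) / (9) = 0.7778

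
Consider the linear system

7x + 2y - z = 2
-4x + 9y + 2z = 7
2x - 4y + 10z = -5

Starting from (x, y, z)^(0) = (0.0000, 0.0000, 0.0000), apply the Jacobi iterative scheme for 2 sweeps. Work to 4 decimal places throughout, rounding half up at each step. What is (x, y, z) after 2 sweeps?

(-0.0079, 1.0159, -0.2460)

Iteration 1:
  x = (2 - (2)·0.0000 - (-1)·0.0000) / (7) = 0.2857
  y = (7 - (-4)·0.0000 - (2)·0.0000) / (9) = 0.7778
  z = (-5 - (2)·0.0000 - (-4)·0.0000) / (10) = -0.5000
Iteration 2:
  x = (2 - (2)·0.7778 - (-1)·-0.5000) / (7) = -0.0079
  y = (7 - (-4)·0.2857 - (2)·-0.5000) / (9) = 1.0159
  z = (-5 - (2)·0.2857 - (-4)·0.7778) / (10) = -0.2460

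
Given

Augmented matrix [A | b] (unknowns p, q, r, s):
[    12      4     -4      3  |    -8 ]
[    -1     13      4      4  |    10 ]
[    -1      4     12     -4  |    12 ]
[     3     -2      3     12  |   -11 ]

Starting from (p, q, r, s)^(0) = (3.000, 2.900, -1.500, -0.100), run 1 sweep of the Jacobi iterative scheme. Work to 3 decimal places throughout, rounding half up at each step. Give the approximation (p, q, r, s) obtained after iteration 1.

(-2.108, 1.492, 0.250, -0.808)

Iteration 1:
  p = (-8 - (4)·2.900 - (-4)·-1.500 - (3)·-0.100) / (12) = -2.108
  q = (10 - (-1)·3.000 - (4)·-1.500 - (4)·-0.100) / (13) = 1.492
  r = (12 - (-1)·3.000 - (4)·2.900 - (-4)·-0.100) / (12) = 0.250
  s = (-11 - (3)·3.000 - (-2)·2.900 - (3)·-1.500) / (12) = -0.808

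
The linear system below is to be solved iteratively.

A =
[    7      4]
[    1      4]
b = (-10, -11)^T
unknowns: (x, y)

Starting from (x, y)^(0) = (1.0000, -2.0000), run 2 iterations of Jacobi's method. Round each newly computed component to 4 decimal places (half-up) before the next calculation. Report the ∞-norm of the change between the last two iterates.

0.5714

Iteration 1:
  x = (-10 - (4)·-2.0000) / (7) = -0.2857
  y = (-11 - (1)·1.0000) / (4) = -3.0000
Iteration 2:
  x = (-10 - (4)·-3.0000) / (7) = 0.2857
  y = (-11 - (1)·-0.2857) / (4) = -2.6786
Change: (0.5714, 0.3214) → max |·| = 0.5714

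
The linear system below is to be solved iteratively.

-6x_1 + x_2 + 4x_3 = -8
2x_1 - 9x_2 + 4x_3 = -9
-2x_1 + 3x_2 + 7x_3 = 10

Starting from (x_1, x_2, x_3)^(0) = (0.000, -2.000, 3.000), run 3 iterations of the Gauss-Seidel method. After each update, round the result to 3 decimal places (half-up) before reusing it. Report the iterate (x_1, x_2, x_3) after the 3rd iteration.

Iteration 1:
  x_1 = (-8 - (1)·-2.000 - (4)·3.000) / (-6) = 3.000
  x_2 = (-9 - (2)·3.000 - (4)·3.000) / (-9) = 3.000
  x_3 = (10 - (-2)·3.000 - (3)·3.000) / (7) = 1.000
Iteration 2:
  x_1 = (-8 - (1)·3.000 - (4)·1.000) / (-6) = 2.500
  x_2 = (-9 - (2)·2.500 - (4)·1.000) / (-9) = 2.000
  x_3 = (10 - (-2)·2.500 - (3)·2.000) / (7) = 1.286
Iteration 3:
  x_1 = (-8 - (1)·2.000 - (4)·1.286) / (-6) = 2.524
  x_2 = (-9 - (2)·2.524 - (4)·1.286) / (-9) = 2.132
  x_3 = (10 - (-2)·2.524 - (3)·2.132) / (7) = 1.236

(2.524, 2.132, 1.236)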